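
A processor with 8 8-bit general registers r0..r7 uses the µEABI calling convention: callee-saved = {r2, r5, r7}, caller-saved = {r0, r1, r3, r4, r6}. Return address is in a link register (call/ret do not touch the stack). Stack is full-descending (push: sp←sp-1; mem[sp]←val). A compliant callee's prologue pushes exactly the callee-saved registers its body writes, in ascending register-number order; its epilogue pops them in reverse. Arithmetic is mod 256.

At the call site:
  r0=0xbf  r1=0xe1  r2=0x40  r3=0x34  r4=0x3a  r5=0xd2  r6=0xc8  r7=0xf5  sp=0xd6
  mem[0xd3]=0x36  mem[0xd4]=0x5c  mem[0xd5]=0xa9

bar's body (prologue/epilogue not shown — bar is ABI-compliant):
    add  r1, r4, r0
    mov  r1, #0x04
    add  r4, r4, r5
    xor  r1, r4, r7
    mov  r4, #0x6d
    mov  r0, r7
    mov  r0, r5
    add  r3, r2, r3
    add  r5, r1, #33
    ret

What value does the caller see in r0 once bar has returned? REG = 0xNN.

prologue: push r5 → mem[0xd5]=0xd2, sp=0xd5
body[0] add  r1, r4, r0 → r1=0xf9
body[1] mov  r1, #0x04 → r1=0x04
body[2] add  r4, r4, r5 → r4=0x0c
body[3] xor  r1, r4, r7 → r1=0xf9
body[4] mov  r4, #0x6d → r4=0x6d
body[5] mov  r0, r7 → r0=0xf5
body[6] mov  r0, r5 → r0=0xd2
body[7] add  r3, r2, r3 → r3=0x74
body[8] add  r5, r1, #33 → r5=0x1a
epilogue: pop r5=0xd2, sp=0xd6
r0 is caller-saved → body value

REG = 0xd2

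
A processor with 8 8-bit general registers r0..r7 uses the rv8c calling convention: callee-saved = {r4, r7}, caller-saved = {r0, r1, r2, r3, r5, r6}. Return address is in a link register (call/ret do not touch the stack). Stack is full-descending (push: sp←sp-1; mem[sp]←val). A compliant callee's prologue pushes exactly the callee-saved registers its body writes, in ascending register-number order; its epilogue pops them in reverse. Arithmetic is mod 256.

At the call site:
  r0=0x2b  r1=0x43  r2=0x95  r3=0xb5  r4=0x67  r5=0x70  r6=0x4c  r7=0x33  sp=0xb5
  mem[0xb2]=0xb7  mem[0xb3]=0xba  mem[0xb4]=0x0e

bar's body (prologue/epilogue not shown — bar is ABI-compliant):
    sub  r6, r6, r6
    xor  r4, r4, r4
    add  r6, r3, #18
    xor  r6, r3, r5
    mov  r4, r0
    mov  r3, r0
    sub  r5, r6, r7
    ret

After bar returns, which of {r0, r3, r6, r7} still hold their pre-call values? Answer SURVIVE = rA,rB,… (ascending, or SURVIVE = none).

SURVIVE = r0,r7

prologue: push r4 → mem[0xb4]=0x67, sp=0xb4
body[0] sub  r6, r6, r6 → r6=0x00
body[1] xor  r4, r4, r4 → r4=0x00
body[2] add  r6, r3, #18 → r6=0xc7
body[3] xor  r6, r3, r5 → r6=0xc5
body[4] mov  r4, r0 → r4=0x2b
body[5] mov  r3, r0 → r3=0x2b
body[6] sub  r5, r6, r7 → r5=0x92
epilogue: pop r4=0x67, sp=0xb5
r0: caller-saved, written=False
r3: caller-saved, written=True
r6: caller-saved, written=True
r7: callee-saved, written=False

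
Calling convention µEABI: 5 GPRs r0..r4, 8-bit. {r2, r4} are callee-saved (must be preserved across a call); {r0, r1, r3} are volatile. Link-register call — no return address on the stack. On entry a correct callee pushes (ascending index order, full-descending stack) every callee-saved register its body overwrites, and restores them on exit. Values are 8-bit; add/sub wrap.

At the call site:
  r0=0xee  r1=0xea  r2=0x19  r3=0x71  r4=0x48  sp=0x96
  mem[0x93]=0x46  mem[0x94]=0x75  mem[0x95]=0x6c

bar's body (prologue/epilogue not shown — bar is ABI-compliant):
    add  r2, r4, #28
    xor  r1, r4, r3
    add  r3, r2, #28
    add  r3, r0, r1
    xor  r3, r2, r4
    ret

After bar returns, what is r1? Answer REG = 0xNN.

prologue: push r2 → mem[0x95]=0x19, sp=0x95
body[0] add  r2, r4, #28 → r2=0x64
body[1] xor  r1, r4, r3 → r1=0x39
body[2] add  r3, r2, #28 → r3=0x80
body[3] add  r3, r0, r1 → r3=0x27
body[4] xor  r3, r2, r4 → r3=0x2c
epilogue: pop r2=0x19, sp=0x96
r1 is caller-saved → body value

REG = 0x39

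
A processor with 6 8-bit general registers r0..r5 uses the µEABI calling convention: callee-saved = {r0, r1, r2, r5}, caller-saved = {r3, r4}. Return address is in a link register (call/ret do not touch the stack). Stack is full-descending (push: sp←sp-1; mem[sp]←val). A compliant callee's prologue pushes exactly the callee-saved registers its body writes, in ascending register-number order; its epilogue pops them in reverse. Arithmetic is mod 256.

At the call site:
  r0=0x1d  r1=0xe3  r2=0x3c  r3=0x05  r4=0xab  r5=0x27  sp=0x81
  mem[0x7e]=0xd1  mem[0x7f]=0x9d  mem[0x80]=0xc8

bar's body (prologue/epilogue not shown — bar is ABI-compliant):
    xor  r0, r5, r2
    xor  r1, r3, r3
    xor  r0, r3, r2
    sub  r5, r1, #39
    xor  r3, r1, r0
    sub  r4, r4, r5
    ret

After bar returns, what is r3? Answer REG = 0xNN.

REG = 0x39

prologue: push r0 -> mem[0x80]=0x1d, sp=0x80
prologue: push r1 -> mem[0x7f]=0xe3, sp=0x7f
prologue: push r5 -> mem[0x7e]=0x27, sp=0x7e
body[0] xor  r0, r5, r2 -> r0=0x1b
body[1] xor  r1, r3, r3 -> r1=0x00
body[2] xor  r0, r3, r2 -> r0=0x39
body[3] sub  r5, r1, #39 -> r5=0xd9
body[4] xor  r3, r1, r0 -> r3=0x39
body[5] sub  r4, r4, r5 -> r4=0xd2
epilogue: pop r5=0x27, sp=0x7f
epilogue: pop r1=0xe3, sp=0x80
epilogue: pop r0=0x1d, sp=0x81
r3 is caller-saved -> body value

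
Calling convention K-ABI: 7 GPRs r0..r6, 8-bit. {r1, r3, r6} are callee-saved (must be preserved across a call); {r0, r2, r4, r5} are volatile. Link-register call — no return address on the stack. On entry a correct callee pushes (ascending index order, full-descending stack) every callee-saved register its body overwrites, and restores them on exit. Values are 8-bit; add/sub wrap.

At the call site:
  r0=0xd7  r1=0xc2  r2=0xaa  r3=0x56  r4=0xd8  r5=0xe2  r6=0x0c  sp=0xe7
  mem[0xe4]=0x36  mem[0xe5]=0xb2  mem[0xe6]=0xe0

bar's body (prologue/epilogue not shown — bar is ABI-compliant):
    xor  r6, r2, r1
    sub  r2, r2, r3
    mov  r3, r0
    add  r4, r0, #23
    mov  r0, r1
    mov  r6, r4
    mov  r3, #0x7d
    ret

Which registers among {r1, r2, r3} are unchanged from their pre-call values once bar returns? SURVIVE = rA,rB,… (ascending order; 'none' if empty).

SURVIVE = r1,r3

prologue: push r3 -> mem[0xe6]=0x56, sp=0xe6
prologue: push r6 -> mem[0xe5]=0x0c, sp=0xe5
body[0] xor  r6, r2, r1 -> r6=0x68
body[1] sub  r2, r2, r3 -> r2=0x54
body[2] mov  r3, r0 -> r3=0xd7
body[3] add  r4, r0, #23 -> r4=0xee
body[4] mov  r0, r1 -> r0=0xc2
body[5] mov  r6, r4 -> r6=0xee
body[6] mov  r3, #0x7d -> r3=0x7d
epilogue: pop r6=0x0c, sp=0xe6
epilogue: pop r3=0x56, sp=0xe7
r1: callee-saved, written=False
r2: caller-saved, written=True
r3: callee-saved, written=True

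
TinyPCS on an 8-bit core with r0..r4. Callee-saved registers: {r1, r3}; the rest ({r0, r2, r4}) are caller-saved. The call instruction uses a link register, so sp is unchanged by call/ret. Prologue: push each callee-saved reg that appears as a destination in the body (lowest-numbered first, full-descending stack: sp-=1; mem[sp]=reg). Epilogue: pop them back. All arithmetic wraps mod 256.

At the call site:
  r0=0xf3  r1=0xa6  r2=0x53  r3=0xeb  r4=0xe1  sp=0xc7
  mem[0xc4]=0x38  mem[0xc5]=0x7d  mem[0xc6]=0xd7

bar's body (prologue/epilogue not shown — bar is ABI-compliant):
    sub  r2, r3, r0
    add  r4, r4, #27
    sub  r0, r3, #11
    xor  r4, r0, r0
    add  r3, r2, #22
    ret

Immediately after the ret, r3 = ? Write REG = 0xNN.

REG = 0xeb

prologue: push r3 → mem[0xc6]=0xeb, sp=0xc6
body[0] sub  r2, r3, r0 → r2=0xf8
body[1] add  r4, r4, #27 → r4=0xfc
body[2] sub  r0, r3, #11 → r0=0xe0
body[3] xor  r4, r0, r0 → r4=0x00
body[4] add  r3, r2, #22 → r3=0x0e
epilogue: pop r3=0xeb, sp=0xc7
r3 is callee-saved → restored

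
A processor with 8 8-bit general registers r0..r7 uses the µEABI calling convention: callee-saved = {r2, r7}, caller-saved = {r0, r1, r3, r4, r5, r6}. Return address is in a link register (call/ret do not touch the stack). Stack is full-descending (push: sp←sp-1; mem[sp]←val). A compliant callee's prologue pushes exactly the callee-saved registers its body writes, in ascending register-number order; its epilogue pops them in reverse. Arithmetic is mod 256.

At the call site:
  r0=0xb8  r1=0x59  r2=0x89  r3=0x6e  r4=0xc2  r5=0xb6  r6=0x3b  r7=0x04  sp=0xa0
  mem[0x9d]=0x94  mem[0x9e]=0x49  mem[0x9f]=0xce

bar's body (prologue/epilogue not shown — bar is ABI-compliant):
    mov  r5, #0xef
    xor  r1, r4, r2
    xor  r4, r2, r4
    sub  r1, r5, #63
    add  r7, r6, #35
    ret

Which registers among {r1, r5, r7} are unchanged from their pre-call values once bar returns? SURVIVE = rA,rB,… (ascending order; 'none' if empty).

SURVIVE = r7

prologue: push r7 -> mem[0x9f]=0x04, sp=0x9f
body[0] mov  r5, #0xef -> r5=0xef
body[1] xor  r1, r4, r2 -> r1=0x4b
body[2] xor  r4, r2, r4 -> r4=0x4b
body[3] sub  r1, r5, #63 -> r1=0xb0
body[4] add  r7, r6, #35 -> r7=0x5e
epilogue: pop r7=0x04, sp=0xa0
r1: caller-saved, written=True
r5: caller-saved, written=True
r7: callee-saved, written=True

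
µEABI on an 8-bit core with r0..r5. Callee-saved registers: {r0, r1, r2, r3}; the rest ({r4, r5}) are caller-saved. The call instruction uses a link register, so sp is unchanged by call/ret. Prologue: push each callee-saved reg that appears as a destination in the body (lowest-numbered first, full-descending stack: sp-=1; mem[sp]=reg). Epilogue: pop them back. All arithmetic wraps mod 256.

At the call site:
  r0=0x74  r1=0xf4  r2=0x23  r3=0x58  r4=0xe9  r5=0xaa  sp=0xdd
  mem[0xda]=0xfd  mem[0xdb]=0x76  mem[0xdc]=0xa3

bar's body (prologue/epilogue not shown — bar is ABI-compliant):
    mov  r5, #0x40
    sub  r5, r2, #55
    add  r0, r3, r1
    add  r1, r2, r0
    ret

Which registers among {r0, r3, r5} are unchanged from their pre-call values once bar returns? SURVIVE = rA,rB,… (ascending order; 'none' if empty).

prologue: push r0 → mem[0xdc]=0x74, sp=0xdc
prologue: push r1 → mem[0xdb]=0xf4, sp=0xdb
body[0] mov  r5, #0x40 → r5=0x40
body[1] sub  r5, r2, #55 → r5=0xec
body[2] add  r0, r3, r1 → r0=0x4c
body[3] add  r1, r2, r0 → r1=0x6f
epilogue: pop r1=0xf4, sp=0xdc
epilogue: pop r0=0x74, sp=0xdd
r0: callee-saved, written=True
r3: callee-saved, written=False
r5: caller-saved, written=True

SURVIVE = r0,r3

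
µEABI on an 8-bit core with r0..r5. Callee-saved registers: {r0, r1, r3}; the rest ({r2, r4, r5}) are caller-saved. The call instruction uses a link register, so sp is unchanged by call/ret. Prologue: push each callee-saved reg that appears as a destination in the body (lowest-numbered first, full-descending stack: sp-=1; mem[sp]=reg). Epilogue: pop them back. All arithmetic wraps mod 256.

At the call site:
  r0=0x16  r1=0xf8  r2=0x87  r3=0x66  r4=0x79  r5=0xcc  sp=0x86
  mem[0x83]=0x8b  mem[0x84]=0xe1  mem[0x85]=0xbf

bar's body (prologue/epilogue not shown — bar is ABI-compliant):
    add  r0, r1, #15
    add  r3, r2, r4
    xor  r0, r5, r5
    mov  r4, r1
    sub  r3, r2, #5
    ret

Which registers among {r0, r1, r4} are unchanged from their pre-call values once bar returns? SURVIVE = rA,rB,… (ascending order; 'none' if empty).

prologue: push r0 → mem[0x85]=0x16, sp=0x85
prologue: push r3 → mem[0x84]=0x66, sp=0x84
body[0] add  r0, r1, #15 → r0=0x07
body[1] add  r3, r2, r4 → r3=0x00
body[2] xor  r0, r5, r5 → r0=0x00
body[3] mov  r4, r1 → r4=0xf8
body[4] sub  r3, r2, #5 → r3=0x82
epilogue: pop r3=0x66, sp=0x85
epilogue: pop r0=0x16, sp=0x86
r0: callee-saved, written=True
r1: callee-saved, written=False
r4: caller-saved, written=True

SURVIVE = r0,r1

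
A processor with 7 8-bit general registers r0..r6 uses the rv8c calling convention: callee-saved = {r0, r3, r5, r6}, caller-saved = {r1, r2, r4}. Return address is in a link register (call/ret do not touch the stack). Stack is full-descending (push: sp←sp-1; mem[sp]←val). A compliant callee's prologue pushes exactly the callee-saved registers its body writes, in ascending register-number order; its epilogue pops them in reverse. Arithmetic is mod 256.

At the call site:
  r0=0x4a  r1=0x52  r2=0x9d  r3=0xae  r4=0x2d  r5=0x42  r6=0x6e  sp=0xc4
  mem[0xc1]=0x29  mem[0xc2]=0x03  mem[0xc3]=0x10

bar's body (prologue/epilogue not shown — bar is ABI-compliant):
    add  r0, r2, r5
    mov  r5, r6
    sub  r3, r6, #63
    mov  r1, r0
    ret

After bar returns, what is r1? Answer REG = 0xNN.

prologue: push r0 -> mem[0xc3]=0x4a, sp=0xc3
prologue: push r3 -> mem[0xc2]=0xae, sp=0xc2
prologue: push r5 -> mem[0xc1]=0x42, sp=0xc1
body[0] add  r0, r2, r5 -> r0=0xdf
body[1] mov  r5, r6 -> r5=0x6e
body[2] sub  r3, r6, #63 -> r3=0x2f
body[3] mov  r1, r0 -> r1=0xdf
epilogue: pop r5=0x42, sp=0xc2
epilogue: pop r3=0xae, sp=0xc3
epilogue: pop r0=0x4a, sp=0xc4
r1 is caller-saved -> body value

REG = 0xdf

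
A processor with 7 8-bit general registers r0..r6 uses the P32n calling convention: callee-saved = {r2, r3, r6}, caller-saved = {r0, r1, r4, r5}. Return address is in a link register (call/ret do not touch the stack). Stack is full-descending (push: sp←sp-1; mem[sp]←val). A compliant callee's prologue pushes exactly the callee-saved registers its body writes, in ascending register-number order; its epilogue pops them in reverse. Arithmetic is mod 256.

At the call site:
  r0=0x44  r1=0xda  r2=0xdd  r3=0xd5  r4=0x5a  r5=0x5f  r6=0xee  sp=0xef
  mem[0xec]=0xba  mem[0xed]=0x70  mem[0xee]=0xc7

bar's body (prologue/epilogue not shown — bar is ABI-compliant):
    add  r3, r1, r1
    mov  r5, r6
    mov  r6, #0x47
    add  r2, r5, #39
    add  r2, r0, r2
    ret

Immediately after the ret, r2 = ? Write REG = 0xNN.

prologue: push r2 → mem[0xee]=0xdd, sp=0xee
prologue: push r3 → mem[0xed]=0xd5, sp=0xed
prologue: push r6 → mem[0xec]=0xee, sp=0xec
body[0] add  r3, r1, r1 → r3=0xb4
body[1] mov  r5, r6 → r5=0xee
body[2] mov  r6, #0x47 → r6=0x47
body[3] add  r2, r5, #39 → r2=0x15
body[4] add  r2, r0, r2 → r2=0x59
epilogue: pop r6=0xee, sp=0xed
epilogue: pop r3=0xd5, sp=0xee
epilogue: pop r2=0xdd, sp=0xef
r2 is callee-saved → restored

REG = 0xdd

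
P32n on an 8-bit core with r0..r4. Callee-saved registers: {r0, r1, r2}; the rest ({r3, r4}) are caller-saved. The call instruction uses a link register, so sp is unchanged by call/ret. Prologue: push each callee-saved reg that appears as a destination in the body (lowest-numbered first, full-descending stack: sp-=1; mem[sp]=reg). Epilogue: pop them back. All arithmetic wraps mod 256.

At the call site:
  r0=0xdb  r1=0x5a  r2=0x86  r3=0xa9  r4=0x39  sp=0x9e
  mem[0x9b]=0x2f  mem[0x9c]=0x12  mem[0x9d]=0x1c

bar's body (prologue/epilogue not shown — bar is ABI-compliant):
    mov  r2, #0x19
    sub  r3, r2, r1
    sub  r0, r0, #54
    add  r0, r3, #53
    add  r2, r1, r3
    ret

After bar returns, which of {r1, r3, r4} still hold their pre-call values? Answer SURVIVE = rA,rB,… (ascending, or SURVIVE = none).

SURVIVE = r1,r4

prologue: push r0 → mem[0x9d]=0xdb, sp=0x9d
prologue: push r2 → mem[0x9c]=0x86, sp=0x9c
body[0] mov  r2, #0x19 → r2=0x19
body[1] sub  r3, r2, r1 → r3=0xbf
body[2] sub  r0, r0, #54 → r0=0xa5
body[3] add  r0, r3, #53 → r0=0xf4
body[4] add  r2, r1, r3 → r2=0x19
epilogue: pop r2=0x86, sp=0x9d
epilogue: pop r0=0xdb, sp=0x9e
r1: callee-saved, written=False
r3: caller-saved, written=True
r4: caller-saved, written=False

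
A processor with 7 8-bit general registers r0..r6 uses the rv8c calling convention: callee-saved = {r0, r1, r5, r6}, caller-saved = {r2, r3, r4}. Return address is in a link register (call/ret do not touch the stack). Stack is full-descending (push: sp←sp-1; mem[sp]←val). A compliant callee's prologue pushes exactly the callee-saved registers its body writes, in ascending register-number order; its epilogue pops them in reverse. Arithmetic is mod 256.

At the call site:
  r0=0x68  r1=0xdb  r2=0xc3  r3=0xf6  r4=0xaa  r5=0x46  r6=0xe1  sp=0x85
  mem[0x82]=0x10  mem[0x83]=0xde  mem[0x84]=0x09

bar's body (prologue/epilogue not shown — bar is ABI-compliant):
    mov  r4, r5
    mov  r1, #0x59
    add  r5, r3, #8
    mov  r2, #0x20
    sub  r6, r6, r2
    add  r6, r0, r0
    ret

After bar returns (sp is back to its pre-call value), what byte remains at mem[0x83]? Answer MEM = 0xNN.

MEM = 0x46

prologue: push r1 -> mem[0x84]=0xdb, sp=0x84
prologue: push r5 -> mem[0x83]=0x46, sp=0x83
prologue: push r6 -> mem[0x82]=0xe1, sp=0x82
body[0] mov  r4, r5 -> r4=0x46
body[1] mov  r1, #0x59 -> r1=0x59
body[2] add  r5, r3, #8 -> r5=0xfe
body[3] mov  r2, #0x20 -> r2=0x20
body[4] sub  r6, r6, r2 -> r6=0xc1
body[5] add  r6, r0, r0 -> r6=0xd0
epilogue: pop r6=0xe1, sp=0x83
epilogue: pop r5=0x46, sp=0x84
epilogue: pop r1=0xdb, sp=0x85
prologue pushed ['r1', 'r5', 'r6'] at ['0x84', '0x83', '0x82']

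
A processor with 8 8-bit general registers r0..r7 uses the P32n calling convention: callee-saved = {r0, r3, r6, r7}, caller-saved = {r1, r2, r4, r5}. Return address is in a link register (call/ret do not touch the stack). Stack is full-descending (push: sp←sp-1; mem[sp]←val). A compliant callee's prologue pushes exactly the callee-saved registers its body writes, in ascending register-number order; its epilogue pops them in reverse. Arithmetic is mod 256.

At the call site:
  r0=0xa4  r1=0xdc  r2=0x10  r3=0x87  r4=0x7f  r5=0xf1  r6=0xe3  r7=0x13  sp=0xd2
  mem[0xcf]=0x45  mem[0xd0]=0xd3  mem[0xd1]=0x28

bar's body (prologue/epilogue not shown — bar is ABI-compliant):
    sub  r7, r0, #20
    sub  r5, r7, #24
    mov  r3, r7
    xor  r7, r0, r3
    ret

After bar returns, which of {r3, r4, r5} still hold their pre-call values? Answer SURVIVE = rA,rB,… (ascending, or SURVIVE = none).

prologue: push r3 → mem[0xd1]=0x87, sp=0xd1
prologue: push r7 → mem[0xd0]=0x13, sp=0xd0
body[0] sub  r7, r0, #20 → r7=0x90
body[1] sub  r5, r7, #24 → r5=0x78
body[2] mov  r3, r7 → r3=0x90
body[3] xor  r7, r0, r3 → r7=0x34
epilogue: pop r7=0x13, sp=0xd1
epilogue: pop r3=0x87, sp=0xd2
r3: callee-saved, written=True
r4: caller-saved, written=False
r5: caller-saved, written=True

SURVIVE = r3,r4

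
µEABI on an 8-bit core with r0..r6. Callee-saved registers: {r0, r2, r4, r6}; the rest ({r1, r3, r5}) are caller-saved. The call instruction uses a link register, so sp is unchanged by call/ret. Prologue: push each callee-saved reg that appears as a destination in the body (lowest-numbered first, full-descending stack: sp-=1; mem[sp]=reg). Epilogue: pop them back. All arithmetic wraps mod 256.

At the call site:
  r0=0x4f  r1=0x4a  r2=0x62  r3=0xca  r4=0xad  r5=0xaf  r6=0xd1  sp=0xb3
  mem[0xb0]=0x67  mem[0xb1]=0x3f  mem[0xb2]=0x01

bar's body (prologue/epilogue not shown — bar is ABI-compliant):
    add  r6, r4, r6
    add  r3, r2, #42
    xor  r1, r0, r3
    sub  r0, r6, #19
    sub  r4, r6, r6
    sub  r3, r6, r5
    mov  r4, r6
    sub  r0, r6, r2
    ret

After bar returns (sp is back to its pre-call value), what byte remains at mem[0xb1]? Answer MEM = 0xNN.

prologue: push r0 → mem[0xb2]=0x4f, sp=0xb2
prologue: push r4 → mem[0xb1]=0xad, sp=0xb1
prologue: push r6 → mem[0xb0]=0xd1, sp=0xb0
body[0] add  r6, r4, r6 → r6=0x7e
body[1] add  r3, r2, #42 → r3=0x8c
body[2] xor  r1, r0, r3 → r1=0xc3
body[3] sub  r0, r6, #19 → r0=0x6b
body[4] sub  r4, r6, r6 → r4=0x00
body[5] sub  r3, r6, r5 → r3=0xcf
body[6] mov  r4, r6 → r4=0x7e
body[7] sub  r0, r6, r2 → r0=0x1c
epilogue: pop r6=0xd1, sp=0xb1
epilogue: pop r4=0xad, sp=0xb2
epilogue: pop r0=0x4f, sp=0xb3
prologue pushed ['r0', 'r4', 'r6'] at ['0xb2', '0xb1', '0xb0']

MEM = 0xad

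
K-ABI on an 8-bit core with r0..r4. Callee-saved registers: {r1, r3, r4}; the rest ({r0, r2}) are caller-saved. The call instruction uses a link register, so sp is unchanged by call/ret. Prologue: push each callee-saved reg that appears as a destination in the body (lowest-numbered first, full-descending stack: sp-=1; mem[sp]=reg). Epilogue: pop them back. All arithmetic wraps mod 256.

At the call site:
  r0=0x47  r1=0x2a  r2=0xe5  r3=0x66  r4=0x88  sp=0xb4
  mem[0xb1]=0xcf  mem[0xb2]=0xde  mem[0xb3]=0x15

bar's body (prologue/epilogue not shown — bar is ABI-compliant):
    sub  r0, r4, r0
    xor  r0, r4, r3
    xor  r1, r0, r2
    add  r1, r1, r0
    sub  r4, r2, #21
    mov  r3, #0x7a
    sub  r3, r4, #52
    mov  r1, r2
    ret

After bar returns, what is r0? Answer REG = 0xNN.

REG = 0xee

prologue: push r1 → mem[0xb3]=0x2a, sp=0xb3
prologue: push r3 → mem[0xb2]=0x66, sp=0xb2
prologue: push r4 → mem[0xb1]=0x88, sp=0xb1
body[0] sub  r0, r4, r0 → r0=0x41
body[1] xor  r0, r4, r3 → r0=0xee
body[2] xor  r1, r0, r2 → r1=0x0b
body[3] add  r1, r1, r0 → r1=0xf9
body[4] sub  r4, r2, #21 → r4=0xd0
body[5] mov  r3, #0x7a → r3=0x7a
body[6] sub  r3, r4, #52 → r3=0x9c
body[7] mov  r1, r2 → r1=0xe5
epilogue: pop r4=0x88, sp=0xb2
epilogue: pop r3=0x66, sp=0xb3
epilogue: pop r1=0x2a, sp=0xb4
r0 is caller-saved → body value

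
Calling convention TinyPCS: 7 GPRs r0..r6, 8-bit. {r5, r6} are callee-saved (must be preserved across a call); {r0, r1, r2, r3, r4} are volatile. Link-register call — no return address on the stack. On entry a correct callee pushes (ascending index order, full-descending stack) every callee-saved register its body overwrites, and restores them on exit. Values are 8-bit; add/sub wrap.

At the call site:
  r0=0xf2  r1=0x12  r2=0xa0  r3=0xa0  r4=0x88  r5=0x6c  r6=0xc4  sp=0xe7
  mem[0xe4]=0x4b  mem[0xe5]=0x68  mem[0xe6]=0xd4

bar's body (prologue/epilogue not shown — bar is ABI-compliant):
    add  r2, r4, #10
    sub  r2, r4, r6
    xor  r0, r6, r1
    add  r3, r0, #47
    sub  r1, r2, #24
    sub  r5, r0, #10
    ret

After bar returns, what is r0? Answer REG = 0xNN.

REG = 0xd6

prologue: push r5 -> mem[0xe6]=0x6c, sp=0xe6
body[0] add  r2, r4, #10 -> r2=0x92
body[1] sub  r2, r4, r6 -> r2=0xc4
body[2] xor  r0, r6, r1 -> r0=0xd6
body[3] add  r3, r0, #47 -> r3=0x05
body[4] sub  r1, r2, #24 -> r1=0xac
body[5] sub  r5, r0, #10 -> r5=0xcc
epilogue: pop r5=0x6c, sp=0xe7
r0 is caller-saved -> body value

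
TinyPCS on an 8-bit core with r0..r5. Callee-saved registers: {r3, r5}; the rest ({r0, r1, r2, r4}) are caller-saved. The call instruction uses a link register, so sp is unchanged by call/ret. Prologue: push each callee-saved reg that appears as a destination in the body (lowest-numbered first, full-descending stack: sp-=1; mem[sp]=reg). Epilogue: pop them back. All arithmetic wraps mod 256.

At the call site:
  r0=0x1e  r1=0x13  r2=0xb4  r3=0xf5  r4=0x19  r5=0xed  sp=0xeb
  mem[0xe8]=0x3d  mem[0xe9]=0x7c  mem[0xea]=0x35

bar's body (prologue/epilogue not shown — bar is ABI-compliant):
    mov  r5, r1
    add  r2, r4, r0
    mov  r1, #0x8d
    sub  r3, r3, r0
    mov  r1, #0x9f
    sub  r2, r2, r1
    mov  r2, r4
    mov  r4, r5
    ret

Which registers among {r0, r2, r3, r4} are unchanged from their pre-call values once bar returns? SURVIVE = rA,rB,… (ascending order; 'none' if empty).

SURVIVE = r0,r3

prologue: push r3 -> mem[0xea]=0xf5, sp=0xea
prologue: push r5 -> mem[0xe9]=0xed, sp=0xe9
body[0] mov  r5, r1 -> r5=0x13
body[1] add  r2, r4, r0 -> r2=0x37
body[2] mov  r1, #0x8d -> r1=0x8d
body[3] sub  r3, r3, r0 -> r3=0xd7
body[4] mov  r1, #0x9f -> r1=0x9f
body[5] sub  r2, r2, r1 -> r2=0x98
body[6] mov  r2, r4 -> r2=0x19
body[7] mov  r4, r5 -> r4=0x13
epilogue: pop r5=0xed, sp=0xea
epilogue: pop r3=0xf5, sp=0xeb
r0: caller-saved, written=False
r2: caller-saved, written=True
r3: callee-saved, written=True
r4: caller-saved, written=True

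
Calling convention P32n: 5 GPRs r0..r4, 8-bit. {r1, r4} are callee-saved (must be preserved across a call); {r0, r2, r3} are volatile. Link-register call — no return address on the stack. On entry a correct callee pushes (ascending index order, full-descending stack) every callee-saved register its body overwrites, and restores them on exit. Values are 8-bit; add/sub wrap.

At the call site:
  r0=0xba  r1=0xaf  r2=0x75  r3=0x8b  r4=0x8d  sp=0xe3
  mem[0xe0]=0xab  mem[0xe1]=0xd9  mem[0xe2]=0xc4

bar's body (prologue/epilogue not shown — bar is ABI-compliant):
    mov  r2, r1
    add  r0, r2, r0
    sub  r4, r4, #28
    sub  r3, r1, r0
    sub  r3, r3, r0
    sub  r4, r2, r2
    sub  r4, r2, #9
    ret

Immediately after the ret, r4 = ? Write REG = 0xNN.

REG = 0x8d

prologue: push r4 → mem[0xe2]=0x8d, sp=0xe2
body[0] mov  r2, r1 → r2=0xaf
body[1] add  r0, r2, r0 → r0=0x69
body[2] sub  r4, r4, #28 → r4=0x71
body[3] sub  r3, r1, r0 → r3=0x46
body[4] sub  r3, r3, r0 → r3=0xdd
body[5] sub  r4, r2, r2 → r4=0x00
body[6] sub  r4, r2, #9 → r4=0xa6
epilogue: pop r4=0x8d, sp=0xe3
r4 is callee-saved → restored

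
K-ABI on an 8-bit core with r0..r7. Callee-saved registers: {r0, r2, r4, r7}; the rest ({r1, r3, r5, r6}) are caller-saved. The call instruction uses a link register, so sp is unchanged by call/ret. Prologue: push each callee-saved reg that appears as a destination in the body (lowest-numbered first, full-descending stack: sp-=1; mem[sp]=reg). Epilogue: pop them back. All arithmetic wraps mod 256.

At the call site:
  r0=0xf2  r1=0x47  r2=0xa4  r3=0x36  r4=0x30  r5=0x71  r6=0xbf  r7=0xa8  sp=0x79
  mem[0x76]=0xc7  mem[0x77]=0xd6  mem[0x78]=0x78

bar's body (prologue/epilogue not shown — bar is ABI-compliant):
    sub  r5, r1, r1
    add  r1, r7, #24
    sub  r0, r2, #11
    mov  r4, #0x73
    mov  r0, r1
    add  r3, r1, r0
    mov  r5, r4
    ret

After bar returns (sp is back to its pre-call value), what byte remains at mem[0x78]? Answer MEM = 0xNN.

prologue: push r0 → mem[0x78]=0xf2, sp=0x78
prologue: push r4 → mem[0x77]=0x30, sp=0x77
body[0] sub  r5, r1, r1 → r5=0x00
body[1] add  r1, r7, #24 → r1=0xc0
body[2] sub  r0, r2, #11 → r0=0x99
body[3] mov  r4, #0x73 → r4=0x73
body[4] mov  r0, r1 → r0=0xc0
body[5] add  r3, r1, r0 → r3=0x80
body[6] mov  r5, r4 → r5=0x73
epilogue: pop r4=0x30, sp=0x78
epilogue: pop r0=0xf2, sp=0x79
prologue pushed ['r0', 'r4'] at ['0x78', '0x77']

MEM = 0xf2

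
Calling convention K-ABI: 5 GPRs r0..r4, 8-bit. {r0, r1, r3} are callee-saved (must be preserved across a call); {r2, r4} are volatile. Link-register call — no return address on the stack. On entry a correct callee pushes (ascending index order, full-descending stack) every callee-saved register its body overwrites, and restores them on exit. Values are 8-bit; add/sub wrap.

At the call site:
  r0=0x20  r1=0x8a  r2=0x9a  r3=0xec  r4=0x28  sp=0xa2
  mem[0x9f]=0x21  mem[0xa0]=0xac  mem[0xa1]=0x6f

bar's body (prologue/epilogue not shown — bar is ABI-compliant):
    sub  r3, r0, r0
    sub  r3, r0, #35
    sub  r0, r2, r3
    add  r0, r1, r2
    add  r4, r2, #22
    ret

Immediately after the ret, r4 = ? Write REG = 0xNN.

REG = 0xb0

prologue: push r0 → mem[0xa1]=0x20, sp=0xa1
prologue: push r3 → mem[0xa0]=0xec, sp=0xa0
body[0] sub  r3, r0, r0 → r3=0x00
body[1] sub  r3, r0, #35 → r3=0xfd
body[2] sub  r0, r2, r3 → r0=0x9d
body[3] add  r0, r1, r2 → r0=0x24
body[4] add  r4, r2, #22 → r4=0xb0
epilogue: pop r3=0xec, sp=0xa1
epilogue: pop r0=0x20, sp=0xa2
r4 is caller-saved → body value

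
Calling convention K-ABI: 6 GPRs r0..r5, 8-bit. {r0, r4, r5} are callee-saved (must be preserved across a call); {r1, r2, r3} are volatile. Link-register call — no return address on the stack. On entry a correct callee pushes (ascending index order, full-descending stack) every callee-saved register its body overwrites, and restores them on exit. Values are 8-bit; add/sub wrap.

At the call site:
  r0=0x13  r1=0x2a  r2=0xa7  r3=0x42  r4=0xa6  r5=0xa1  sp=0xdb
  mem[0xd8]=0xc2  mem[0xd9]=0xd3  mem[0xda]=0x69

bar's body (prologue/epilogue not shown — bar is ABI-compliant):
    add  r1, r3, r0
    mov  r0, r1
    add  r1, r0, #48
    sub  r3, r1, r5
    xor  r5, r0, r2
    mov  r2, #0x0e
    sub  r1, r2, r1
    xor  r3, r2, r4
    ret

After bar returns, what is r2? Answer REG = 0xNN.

REG = 0x0e

prologue: push r0 -> mem[0xda]=0x13, sp=0xda
prologue: push r5 -> mem[0xd9]=0xa1, sp=0xd9
body[0] add  r1, r3, r0 -> r1=0x55
body[1] mov  r0, r1 -> r0=0x55
body[2] add  r1, r0, #48 -> r1=0x85
body[3] sub  r3, r1, r5 -> r3=0xe4
body[4] xor  r5, r0, r2 -> r5=0xf2
body[5] mov  r2, #0x0e -> r2=0x0e
body[6] sub  r1, r2, r1 -> r1=0x89
body[7] xor  r3, r2, r4 -> r3=0xa8
epilogue: pop r5=0xa1, sp=0xda
epilogue: pop r0=0x13, sp=0xdb
r2 is caller-saved -> body value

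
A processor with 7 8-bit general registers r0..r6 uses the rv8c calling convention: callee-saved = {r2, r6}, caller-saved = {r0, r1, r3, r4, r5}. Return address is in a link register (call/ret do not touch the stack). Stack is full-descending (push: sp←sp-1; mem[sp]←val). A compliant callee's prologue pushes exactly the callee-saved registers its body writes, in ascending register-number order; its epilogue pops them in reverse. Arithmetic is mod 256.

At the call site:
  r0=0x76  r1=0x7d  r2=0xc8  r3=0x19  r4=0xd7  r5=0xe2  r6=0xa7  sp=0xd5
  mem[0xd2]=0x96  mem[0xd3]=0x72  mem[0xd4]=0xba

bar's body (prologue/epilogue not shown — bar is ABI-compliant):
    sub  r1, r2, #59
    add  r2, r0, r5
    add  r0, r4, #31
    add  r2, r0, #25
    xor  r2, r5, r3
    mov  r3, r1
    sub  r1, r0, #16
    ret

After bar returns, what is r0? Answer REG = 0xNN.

REG = 0xf6

prologue: push r2 → mem[0xd4]=0xc8, sp=0xd4
body[0] sub  r1, r2, #59 → r1=0x8d
body[1] add  r2, r0, r5 → r2=0x58
body[2] add  r0, r4, #31 → r0=0xf6
body[3] add  r2, r0, #25 → r2=0x0f
body[4] xor  r2, r5, r3 → r2=0xfb
body[5] mov  r3, r1 → r3=0x8d
body[6] sub  r1, r0, #16 → r1=0xe6
epilogue: pop r2=0xc8, sp=0xd5
r0 is caller-saved → body value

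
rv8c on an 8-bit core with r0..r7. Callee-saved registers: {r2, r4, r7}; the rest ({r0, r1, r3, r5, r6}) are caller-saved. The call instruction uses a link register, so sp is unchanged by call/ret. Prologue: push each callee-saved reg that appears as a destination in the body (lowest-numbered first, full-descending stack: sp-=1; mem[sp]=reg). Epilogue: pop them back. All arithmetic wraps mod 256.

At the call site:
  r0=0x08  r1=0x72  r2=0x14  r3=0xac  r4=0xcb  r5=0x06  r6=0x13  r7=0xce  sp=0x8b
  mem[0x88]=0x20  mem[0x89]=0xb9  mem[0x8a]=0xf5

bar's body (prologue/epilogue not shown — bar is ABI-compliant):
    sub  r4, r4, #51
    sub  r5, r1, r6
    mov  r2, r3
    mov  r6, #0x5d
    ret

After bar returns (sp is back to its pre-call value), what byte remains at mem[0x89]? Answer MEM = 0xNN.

prologue: push r2 -> mem[0x8a]=0x14, sp=0x8a
prologue: push r4 -> mem[0x89]=0xcb, sp=0x89
body[0] sub  r4, r4, #51 -> r4=0x98
body[1] sub  r5, r1, r6 -> r5=0x5f
body[2] mov  r2, r3 -> r2=0xac
body[3] mov  r6, #0x5d -> r6=0x5d
epilogue: pop r4=0xcb, sp=0x8a
epilogue: pop r2=0x14, sp=0x8b
prologue pushed ['r2', 'r4'] at ['0x8a', '0x89']

MEM = 0xcb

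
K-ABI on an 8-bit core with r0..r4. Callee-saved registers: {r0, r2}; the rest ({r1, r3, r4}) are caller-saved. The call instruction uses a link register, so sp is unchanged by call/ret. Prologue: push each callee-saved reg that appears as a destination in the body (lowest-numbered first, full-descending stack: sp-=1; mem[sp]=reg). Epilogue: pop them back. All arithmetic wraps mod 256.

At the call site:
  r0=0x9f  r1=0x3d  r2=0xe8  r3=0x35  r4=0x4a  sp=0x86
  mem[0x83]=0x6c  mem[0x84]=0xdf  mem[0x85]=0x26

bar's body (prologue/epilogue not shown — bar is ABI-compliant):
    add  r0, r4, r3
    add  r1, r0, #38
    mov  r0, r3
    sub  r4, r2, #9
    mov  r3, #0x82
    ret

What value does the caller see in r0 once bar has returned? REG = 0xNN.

REG = 0x9f

prologue: push r0 -> mem[0x85]=0x9f, sp=0x85
body[0] add  r0, r4, r3 -> r0=0x7f
body[1] add  r1, r0, #38 -> r1=0xa5
body[2] mov  r0, r3 -> r0=0x35
body[3] sub  r4, r2, #9 -> r4=0xdf
body[4] mov  r3, #0x82 -> r3=0x82
epilogue: pop r0=0x9f, sp=0x86
r0 is callee-saved -> restored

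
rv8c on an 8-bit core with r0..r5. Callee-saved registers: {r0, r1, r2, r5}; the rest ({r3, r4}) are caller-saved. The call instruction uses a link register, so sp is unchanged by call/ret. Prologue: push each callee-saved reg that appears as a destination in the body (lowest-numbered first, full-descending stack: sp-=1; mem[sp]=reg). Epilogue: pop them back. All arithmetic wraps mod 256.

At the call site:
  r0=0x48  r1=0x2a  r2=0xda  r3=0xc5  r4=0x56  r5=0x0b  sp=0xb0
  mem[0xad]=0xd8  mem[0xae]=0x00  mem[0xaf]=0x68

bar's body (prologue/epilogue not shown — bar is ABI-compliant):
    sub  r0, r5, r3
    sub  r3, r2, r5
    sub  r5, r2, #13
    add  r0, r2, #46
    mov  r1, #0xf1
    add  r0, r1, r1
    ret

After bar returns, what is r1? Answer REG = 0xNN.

REG = 0x2a

prologue: push r0 -> mem[0xaf]=0x48, sp=0xaf
prologue: push r1 -> mem[0xae]=0x2a, sp=0xae
prologue: push r5 -> mem[0xad]=0x0b, sp=0xad
body[0] sub  r0, r5, r3 -> r0=0x46
body[1] sub  r3, r2, r5 -> r3=0xcf
body[2] sub  r5, r2, #13 -> r5=0xcd
body[3] add  r0, r2, #46 -> r0=0x08
body[4] mov  r1, #0xf1 -> r1=0xf1
body[5] add  r0, r1, r1 -> r0=0xe2
epilogue: pop r5=0x0b, sp=0xae
epilogue: pop r1=0x2a, sp=0xaf
epilogue: pop r0=0x48, sp=0xb0
r1 is callee-saved -> restored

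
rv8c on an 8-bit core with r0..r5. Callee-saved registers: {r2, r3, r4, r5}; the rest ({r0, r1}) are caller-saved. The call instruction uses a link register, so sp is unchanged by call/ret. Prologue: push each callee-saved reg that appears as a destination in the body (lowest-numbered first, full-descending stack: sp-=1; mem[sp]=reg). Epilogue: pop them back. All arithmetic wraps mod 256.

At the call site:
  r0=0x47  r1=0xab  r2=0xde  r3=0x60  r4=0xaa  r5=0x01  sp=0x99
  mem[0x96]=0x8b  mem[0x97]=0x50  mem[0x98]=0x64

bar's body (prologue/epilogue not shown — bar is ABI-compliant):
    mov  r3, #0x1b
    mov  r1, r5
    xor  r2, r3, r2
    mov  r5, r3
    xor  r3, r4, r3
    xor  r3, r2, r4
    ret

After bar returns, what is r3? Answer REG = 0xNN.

prologue: push r2 -> mem[0x98]=0xde, sp=0x98
prologue: push r3 -> mem[0x97]=0x60, sp=0x97
prologue: push r5 -> mem[0x96]=0x01, sp=0x96
body[0] mov  r3, #0x1b -> r3=0x1b
body[1] mov  r1, r5 -> r1=0x01
body[2] xor  r2, r3, r2 -> r2=0xc5
body[3] mov  r5, r3 -> r5=0x1b
body[4] xor  r3, r4, r3 -> r3=0xb1
body[5] xor  r3, r2, r4 -> r3=0x6f
epilogue: pop r5=0x01, sp=0x97
epilogue: pop r3=0x60, sp=0x98
epilogue: pop r2=0xde, sp=0x99
r3 is callee-saved -> restored

REG = 0x60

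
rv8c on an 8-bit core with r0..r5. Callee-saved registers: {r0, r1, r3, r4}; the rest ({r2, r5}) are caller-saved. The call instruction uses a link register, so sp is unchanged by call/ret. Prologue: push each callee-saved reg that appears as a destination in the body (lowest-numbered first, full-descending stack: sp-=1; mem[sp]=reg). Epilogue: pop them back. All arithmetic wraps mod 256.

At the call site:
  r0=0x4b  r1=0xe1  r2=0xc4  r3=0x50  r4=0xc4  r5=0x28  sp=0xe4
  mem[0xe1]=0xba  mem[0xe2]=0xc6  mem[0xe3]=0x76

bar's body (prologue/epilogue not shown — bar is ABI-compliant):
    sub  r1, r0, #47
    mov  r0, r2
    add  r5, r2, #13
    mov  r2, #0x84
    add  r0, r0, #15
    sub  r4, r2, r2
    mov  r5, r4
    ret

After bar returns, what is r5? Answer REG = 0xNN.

prologue: push r0 → mem[0xe3]=0x4b, sp=0xe3
prologue: push r1 → mem[0xe2]=0xe1, sp=0xe2
prologue: push r4 → mem[0xe1]=0xc4, sp=0xe1
body[0] sub  r1, r0, #47 → r1=0x1c
body[1] mov  r0, r2 → r0=0xc4
body[2] add  r5, r2, #13 → r5=0xd1
body[3] mov  r2, #0x84 → r2=0x84
body[4] add  r0, r0, #15 → r0=0xd3
body[5] sub  r4, r2, r2 → r4=0x00
body[6] mov  r5, r4 → r5=0x00
epilogue: pop r4=0xc4, sp=0xe2
epilogue: pop r1=0xe1, sp=0xe3
epilogue: pop r0=0x4b, sp=0xe4
r5 is caller-saved → body value

REG = 0x00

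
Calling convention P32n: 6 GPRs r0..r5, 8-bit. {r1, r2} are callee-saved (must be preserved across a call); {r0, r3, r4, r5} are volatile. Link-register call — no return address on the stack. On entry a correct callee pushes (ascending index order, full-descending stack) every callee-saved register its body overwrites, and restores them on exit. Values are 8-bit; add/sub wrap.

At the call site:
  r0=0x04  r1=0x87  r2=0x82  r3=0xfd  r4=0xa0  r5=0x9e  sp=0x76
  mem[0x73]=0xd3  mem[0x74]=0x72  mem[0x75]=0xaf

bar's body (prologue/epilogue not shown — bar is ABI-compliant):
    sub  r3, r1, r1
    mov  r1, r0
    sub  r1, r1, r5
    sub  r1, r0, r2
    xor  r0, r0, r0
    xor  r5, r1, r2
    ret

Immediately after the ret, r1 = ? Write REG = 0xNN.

REG = 0x87

prologue: push r1 -> mem[0x75]=0x87, sp=0x75
body[0] sub  r3, r1, r1 -> r3=0x00
body[1] mov  r1, r0 -> r1=0x04
body[2] sub  r1, r1, r5 -> r1=0x66
body[3] sub  r1, r0, r2 -> r1=0x82
body[4] xor  r0, r0, r0 -> r0=0x00
body[5] xor  r5, r1, r2 -> r5=0x00
epilogue: pop r1=0x87, sp=0x76
r1 is callee-saved -> restored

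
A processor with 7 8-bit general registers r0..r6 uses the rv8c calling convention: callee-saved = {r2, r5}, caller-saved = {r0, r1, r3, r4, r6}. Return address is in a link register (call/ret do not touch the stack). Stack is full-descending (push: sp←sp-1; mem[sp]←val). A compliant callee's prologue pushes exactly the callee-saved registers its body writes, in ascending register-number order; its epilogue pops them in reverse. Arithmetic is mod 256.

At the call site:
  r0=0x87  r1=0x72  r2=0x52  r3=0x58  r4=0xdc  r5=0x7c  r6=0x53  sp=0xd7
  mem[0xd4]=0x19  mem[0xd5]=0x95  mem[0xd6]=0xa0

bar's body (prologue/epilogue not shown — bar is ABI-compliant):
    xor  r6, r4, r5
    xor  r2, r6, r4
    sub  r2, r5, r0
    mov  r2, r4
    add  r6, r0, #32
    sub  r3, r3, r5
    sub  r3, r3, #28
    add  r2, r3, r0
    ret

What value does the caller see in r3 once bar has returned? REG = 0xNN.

REG = 0xc0

prologue: push r2 -> mem[0xd6]=0x52, sp=0xd6
body[0] xor  r6, r4, r5 -> r6=0xa0
body[1] xor  r2, r6, r4 -> r2=0x7c
body[2] sub  r2, r5, r0 -> r2=0xf5
body[3] mov  r2, r4 -> r2=0xdc
body[4] add  r6, r0, #32 -> r6=0xa7
body[5] sub  r3, r3, r5 -> r3=0xdc
body[6] sub  r3, r3, #28 -> r3=0xc0
body[7] add  r2, r3, r0 -> r2=0x47
epilogue: pop r2=0x52, sp=0xd7
r3 is caller-saved -> body value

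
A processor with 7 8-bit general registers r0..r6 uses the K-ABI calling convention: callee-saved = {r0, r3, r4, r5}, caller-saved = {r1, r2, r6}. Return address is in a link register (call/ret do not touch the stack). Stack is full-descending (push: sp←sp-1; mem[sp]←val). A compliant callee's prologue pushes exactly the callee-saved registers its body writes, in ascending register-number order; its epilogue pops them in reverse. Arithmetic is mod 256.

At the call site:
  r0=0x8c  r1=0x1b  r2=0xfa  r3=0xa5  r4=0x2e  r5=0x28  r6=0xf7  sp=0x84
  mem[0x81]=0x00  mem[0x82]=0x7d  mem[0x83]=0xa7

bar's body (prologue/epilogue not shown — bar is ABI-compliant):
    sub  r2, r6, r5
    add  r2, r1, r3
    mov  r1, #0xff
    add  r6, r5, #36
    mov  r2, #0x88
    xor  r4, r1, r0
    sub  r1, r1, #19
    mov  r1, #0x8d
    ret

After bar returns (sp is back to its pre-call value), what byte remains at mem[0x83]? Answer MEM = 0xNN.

prologue: push r4 -> mem[0x83]=0x2e, sp=0x83
body[0] sub  r2, r6, r5 -> r2=0xcf
body[1] add  r2, r1, r3 -> r2=0xc0
body[2] mov  r1, #0xff -> r1=0xff
body[3] add  r6, r5, #36 -> r6=0x4c
body[4] mov  r2, #0x88 -> r2=0x88
body[5] xor  r4, r1, r0 -> r4=0x73
body[6] sub  r1, r1, #19 -> r1=0xec
body[7] mov  r1, #0x8d -> r1=0x8d
epilogue: pop r4=0x2e, sp=0x84
prologue pushed ['r4'] at ['0x83']

MEM = 0x2e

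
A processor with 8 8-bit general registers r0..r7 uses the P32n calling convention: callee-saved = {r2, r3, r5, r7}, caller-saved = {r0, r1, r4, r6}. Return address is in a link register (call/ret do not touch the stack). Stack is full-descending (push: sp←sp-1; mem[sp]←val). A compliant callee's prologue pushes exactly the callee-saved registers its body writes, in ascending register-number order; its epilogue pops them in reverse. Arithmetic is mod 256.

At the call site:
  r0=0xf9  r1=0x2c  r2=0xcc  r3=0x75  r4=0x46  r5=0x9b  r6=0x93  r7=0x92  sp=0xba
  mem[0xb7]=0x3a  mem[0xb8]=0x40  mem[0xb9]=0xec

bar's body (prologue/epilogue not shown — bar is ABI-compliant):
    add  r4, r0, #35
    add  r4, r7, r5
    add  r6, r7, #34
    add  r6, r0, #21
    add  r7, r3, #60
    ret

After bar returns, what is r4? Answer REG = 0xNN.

REG = 0x2d

prologue: push r7 -> mem[0xb9]=0x92, sp=0xb9
body[0] add  r4, r0, #35 -> r4=0x1c
body[1] add  r4, r7, r5 -> r4=0x2d
body[2] add  r6, r7, #34 -> r6=0xb4
body[3] add  r6, r0, #21 -> r6=0x0e
body[4] add  r7, r3, #60 -> r7=0xb1
epilogue: pop r7=0x92, sp=0xba
r4 is caller-saved -> body value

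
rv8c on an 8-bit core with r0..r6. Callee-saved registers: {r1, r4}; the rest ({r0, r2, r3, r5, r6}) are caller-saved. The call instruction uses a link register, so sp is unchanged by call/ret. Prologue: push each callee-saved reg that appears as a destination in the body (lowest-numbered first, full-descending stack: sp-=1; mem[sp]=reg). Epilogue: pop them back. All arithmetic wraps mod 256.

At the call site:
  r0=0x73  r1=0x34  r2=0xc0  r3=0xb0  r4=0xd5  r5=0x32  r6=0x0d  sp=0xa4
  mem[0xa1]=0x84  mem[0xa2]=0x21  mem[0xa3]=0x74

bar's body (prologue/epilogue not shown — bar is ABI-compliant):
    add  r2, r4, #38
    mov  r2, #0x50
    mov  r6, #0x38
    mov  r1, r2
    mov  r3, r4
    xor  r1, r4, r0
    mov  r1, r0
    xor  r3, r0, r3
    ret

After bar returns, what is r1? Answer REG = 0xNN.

prologue: push r1 → mem[0xa3]=0x34, sp=0xa3
body[0] add  r2, r4, #38 → r2=0xfb
body[1] mov  r2, #0x50 → r2=0x50
body[2] mov  r6, #0x38 → r6=0x38
body[3] mov  r1, r2 → r1=0x50
body[4] mov  r3, r4 → r3=0xd5
body[5] xor  r1, r4, r0 → r1=0xa6
body[6] mov  r1, r0 → r1=0x73
body[7] xor  r3, r0, r3 → r3=0xa6
epilogue: pop r1=0x34, sp=0xa4
r1 is callee-saved → restored

REG = 0x34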